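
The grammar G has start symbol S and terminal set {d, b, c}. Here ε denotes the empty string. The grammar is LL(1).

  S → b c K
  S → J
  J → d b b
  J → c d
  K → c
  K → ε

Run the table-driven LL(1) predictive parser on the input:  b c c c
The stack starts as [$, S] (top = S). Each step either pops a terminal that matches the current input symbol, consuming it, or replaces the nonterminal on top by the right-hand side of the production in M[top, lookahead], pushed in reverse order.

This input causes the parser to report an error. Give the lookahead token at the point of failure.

     Stack    Input      Action
  1  $ S      b c c c $  expand S → b c K
  2  $ K c b  b c c c $  match b
  3  $ K c    c c c $    match c
  4  $ K      c c $      expand K → c
  5  $ c      c c $      match c
  6  $        c $        error: stack empty but input remains

c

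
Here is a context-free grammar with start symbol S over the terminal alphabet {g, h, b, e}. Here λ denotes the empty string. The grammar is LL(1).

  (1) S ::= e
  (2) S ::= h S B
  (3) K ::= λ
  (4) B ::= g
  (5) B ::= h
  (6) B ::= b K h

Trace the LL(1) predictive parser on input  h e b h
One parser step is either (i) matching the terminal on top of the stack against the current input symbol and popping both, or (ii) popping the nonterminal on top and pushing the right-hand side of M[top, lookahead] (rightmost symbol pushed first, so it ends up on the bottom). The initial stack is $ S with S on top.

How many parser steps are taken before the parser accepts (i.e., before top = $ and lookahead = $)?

8

step 1: stack=$ S  input=h e b h $  — expand S ::= h S B
step 2: stack=$ B S h  input=h e b h $  — match h
step 3: stack=$ B S  input=e b h $  — expand S ::= e
step 4: stack=$ B e  input=e b h $  — match e
step 5: stack=$ B  input=b h $  — expand B ::= b K h
step 6: stack=$ h K b  input=b h $  — match b
step 7: stack=$ h K  input=h $  — expand K ::= λ
step 8: stack=$ h  input=h $  — match h
Accept reached after 8 steps.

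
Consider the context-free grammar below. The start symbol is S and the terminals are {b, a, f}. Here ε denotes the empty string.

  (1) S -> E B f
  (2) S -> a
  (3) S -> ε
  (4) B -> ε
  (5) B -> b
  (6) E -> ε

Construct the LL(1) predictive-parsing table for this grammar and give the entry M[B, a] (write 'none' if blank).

FIRST(B) = {ε, b}
FIRST(E) = {ε}
FIRST(S) = {ε, a, b, f}  (via E B f)
FOLLOW(S) includes $ since S is the start symbol.
FOLLOW(B): in S->E B f, B is followed by f with FIRST {f}. Thus FOLLOW(B) = {f}.
For B -> ε: FIRST(ε) = {ε}, so it goes in M[B, t] for t ∈ {}; since ε ∈ FIRST, also for every t ∈ FOLLOW(B) = {f}.
For B -> b: FIRST(b) = {b}, so it goes in M[B, t] for t ∈ {b}.
None of these place a production in M[B, a].

none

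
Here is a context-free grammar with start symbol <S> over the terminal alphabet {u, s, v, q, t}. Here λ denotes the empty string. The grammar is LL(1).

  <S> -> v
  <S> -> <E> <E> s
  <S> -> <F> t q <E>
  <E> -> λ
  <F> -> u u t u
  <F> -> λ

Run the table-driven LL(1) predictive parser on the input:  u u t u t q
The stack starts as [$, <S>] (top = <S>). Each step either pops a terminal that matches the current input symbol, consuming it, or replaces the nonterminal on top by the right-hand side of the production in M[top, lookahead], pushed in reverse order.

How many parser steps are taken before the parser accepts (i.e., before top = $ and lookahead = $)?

9

     Stack              Input          Action
  1  $ <S>              u u t u t q $  expand <S> -> <F> t q <E>
  2  $ <E> q t <F>      u u t u t q $  expand <F> -> u u t u
  3  $ <E> q t u t u u  u u t u t q $  match u
  4  $ <E> q t u t u    u t u t q $    match u
  5  $ <E> q t u t      t u t q $      match t
  6  $ <E> q t u        u t q $        match u
  7  $ <E> q t          t q $          match t
  8  $ <E> q            q $            match q
  9  $ <E>              $              expand <E> -> λ
Accept reached after 9 steps.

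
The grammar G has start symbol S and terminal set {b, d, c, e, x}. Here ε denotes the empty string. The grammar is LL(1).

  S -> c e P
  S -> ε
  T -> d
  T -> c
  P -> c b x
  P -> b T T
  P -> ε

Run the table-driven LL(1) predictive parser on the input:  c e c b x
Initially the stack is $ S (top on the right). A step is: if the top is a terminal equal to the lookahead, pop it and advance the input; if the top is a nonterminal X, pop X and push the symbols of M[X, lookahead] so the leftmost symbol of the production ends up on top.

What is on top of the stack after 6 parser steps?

     Stack    Input        Action
  1  $ S      c e c b x $  expand S -> c e P
  2  $ P e c  c e c b x $  match c
  3  $ P e    e c b x $    match e
  4  $ P      c b x $      expand P -> c b x
  5  $ x b c  c b x $      match c
  6  $ x b    b x $        match b
Stack after step 6: $ x (top = x).

x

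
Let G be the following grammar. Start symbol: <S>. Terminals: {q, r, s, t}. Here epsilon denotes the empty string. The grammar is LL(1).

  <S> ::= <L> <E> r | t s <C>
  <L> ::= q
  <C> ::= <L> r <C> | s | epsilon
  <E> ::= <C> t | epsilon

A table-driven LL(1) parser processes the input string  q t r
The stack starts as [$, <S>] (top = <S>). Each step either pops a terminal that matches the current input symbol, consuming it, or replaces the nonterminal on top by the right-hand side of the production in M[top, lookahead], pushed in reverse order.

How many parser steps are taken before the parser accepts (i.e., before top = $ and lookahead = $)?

step 1: stack=$ <S>  input=q t r $  — expand <S> ::= <L> <E> r
step 2: stack=$ r <E> <L>  input=q t r $  — expand <L> ::= q
step 3: stack=$ r <E> q  input=q t r $  — match q
step 4: stack=$ r <E>  input=t r $  — expand <E> ::= <C> t
step 5: stack=$ r t <C>  input=t r $  — expand <C> ::= epsilon
step 6: stack=$ r t  input=t r $  — match t
step 7: stack=$ r  input=r $  — match r
Accept reached after 7 steps.

7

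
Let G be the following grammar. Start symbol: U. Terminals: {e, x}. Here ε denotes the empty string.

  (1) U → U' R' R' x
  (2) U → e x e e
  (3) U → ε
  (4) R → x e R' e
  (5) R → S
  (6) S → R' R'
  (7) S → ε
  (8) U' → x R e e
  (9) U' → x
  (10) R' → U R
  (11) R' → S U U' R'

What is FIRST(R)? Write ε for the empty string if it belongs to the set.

{ε, e, x}

FIRST(U') = {x}
FIRST(U) = {ε, e, x}  (via U' R' R' x)
FIRST(R) = {ε, e, x}  (via S)
FIRST(S) = {ε, e, x}  (via R' R')
FIRST(R') = {ε, e, x}  (via U R, S U U' R')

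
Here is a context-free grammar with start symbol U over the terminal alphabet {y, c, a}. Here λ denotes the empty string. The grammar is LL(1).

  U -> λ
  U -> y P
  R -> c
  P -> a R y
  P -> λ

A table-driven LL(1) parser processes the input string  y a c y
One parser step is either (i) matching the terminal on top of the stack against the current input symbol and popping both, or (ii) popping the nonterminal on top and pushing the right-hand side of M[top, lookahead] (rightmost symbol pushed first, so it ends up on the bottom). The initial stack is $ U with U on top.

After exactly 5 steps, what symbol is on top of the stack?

     Stack    Input      Action
  1  $ U      y a c y $  expand U -> y P
  2  $ P y    y a c y $  match y
  3  $ P      a c y $    expand P -> a R y
  4  $ y R a  a c y $    match a
  5  $ y R    c y $      expand R -> c
Stack after step 5: $ y c (top = c).

c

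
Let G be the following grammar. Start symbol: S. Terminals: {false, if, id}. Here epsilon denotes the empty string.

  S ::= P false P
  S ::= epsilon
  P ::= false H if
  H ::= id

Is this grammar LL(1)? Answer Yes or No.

Yes

FIRST(S) = {epsilon, false}
FIRST(P) = {false}
FIRST(H) = {id}
FOLLOW(S) = {$}
FOLLOW(P) = {$, false}
FOLLOW(H) = {if}
Each cell of M receives at most one production.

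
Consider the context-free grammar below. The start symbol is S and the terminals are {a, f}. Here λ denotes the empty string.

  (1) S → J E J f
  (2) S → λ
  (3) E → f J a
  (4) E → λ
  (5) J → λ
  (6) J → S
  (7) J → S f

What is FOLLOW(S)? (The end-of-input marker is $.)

{$, a, f}

FIRST(E) = {λ, f}
FIRST(S) = {λ, f}  (via J E J f)
FIRST(J) = {λ, f}  (via S, S f)
FOLLOW(S) includes $ since S is the start symbol.
FOLLOW(E): in S→J E J f, E is followed by J f with FIRST {f}. Thus FOLLOW(E) = {f}.
FOLLOW(J): in S→J E J f (occurrence 1), J is followed by E J f with FIRST {f}; in S→J E J f (occurrence 2), J is followed by f with FIRST {f}; in E→f J a, J is followed by a with FIRST {a}. Thus FOLLOW(J) = {a, f}.
FOLLOW(S): in J→S, the suffix after S is empty, so FOLLOW(S) ⊇ FOLLOW(J) = {a, f}; in J→S f, S is followed by f with FIRST {f}. Thus FOLLOW(S) = {$, a, f}.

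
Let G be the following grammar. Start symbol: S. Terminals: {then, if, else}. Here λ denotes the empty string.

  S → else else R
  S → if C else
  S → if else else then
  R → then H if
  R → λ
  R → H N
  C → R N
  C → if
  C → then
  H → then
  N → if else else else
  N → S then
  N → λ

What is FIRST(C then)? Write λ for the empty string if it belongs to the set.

FIRST(S): from S→else else R we get {else}; from S→if C else we get {if}; from S→if else else then we get {if}. So FIRST(S) = {else, if}.
FIRST(H): from H→then we get {then}. So FIRST(H) = {then}.
FIRST(R): from R→then H if we get {then}; from R→λ we get {λ}; from R→H N we get {then}. So FIRST(R) = {λ, then}.
FIRST(N): from N→if else else else we get {if}; from N→S then we get {else, if}; from N→λ we get {λ}. So FIRST(N) = {λ, else, if}.
FIRST(C): from C→R N we get {λ, else, if, then}; from C→if we get {if}; from C→then we get {then}. So FIRST(C) = {λ, else, if, then}.
FIRST(C then): take FIRST of each symbol in turn, carrying on past any symbol whose FIRST contains λ; result {else, if, then}.

{else, if, then}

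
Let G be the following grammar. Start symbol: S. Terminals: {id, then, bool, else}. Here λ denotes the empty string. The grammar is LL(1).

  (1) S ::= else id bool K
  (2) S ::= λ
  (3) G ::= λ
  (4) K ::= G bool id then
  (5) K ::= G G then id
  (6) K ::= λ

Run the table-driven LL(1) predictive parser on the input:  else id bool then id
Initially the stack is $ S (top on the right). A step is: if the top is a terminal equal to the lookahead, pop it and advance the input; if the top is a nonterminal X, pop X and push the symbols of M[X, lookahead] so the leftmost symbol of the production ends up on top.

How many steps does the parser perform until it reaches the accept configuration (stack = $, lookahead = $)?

     Stack             Input                   Action
  1  $ S               else id bool then id $  expand S ::= else id bool K
  2  $ K bool id else  else id bool then id $  match else
  3  $ K bool id       id bool then id $       match id
  4  $ K bool          bool then id $          match bool
  5  $ K               then id $               expand K ::= G G then id
  6  $ id then G G     then id $               expand G ::= λ
  7  $ id then G       then id $               expand G ::= λ
  8  $ id then         then id $               match then
  9  $ id              id $                    match id
Accept reached after 9 steps.

9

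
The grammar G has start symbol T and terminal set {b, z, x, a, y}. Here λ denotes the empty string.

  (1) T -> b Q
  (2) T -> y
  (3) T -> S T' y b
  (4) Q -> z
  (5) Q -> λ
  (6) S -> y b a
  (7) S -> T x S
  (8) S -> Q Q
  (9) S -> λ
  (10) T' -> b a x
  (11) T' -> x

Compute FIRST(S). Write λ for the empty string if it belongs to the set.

{λ, b, x, y, z}

FIRST(Q) = {λ, z}
FIRST(T') = {b, x}
FIRST(T) = {b, x, y, z}  (via S T' y b)
FIRST(S) = {λ, b, x, y, z}  (via T x S, Q Q)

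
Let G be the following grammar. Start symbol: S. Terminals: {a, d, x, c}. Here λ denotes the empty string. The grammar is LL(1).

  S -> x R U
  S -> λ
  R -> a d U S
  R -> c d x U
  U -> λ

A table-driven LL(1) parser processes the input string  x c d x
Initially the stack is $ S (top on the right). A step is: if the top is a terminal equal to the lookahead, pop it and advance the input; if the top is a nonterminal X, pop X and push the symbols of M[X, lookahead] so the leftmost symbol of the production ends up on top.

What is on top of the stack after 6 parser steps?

U

     Stack        Input      Action
  1  $ S          x c d x $  expand S -> x R U
  2  $ U R x      x c d x $  match x
  3  $ U R        c d x $    expand R -> c d x U
  4  $ U U x d c  c d x $    match c
  5  $ U U x d    d x $      match d
  6  $ U U x      x $        match x
Stack after step 6: $ U U (top = U).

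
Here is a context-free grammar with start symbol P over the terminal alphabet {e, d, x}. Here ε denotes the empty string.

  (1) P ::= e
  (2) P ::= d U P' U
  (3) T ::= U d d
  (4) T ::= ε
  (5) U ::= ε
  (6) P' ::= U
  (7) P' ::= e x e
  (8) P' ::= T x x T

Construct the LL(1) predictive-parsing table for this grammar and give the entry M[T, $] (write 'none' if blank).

T ::= ε

FIRST(P) = {d, e}
FIRST(U) = {ε}
FIRST(T) = {ε, d}  (via U d d)
FIRST(P') = {ε, d, e, x}  (via U, T x x T)
FOLLOW(P) includes $ since P is the start symbol.
FOLLOW(P'): in P::=d U P' U, P' is followed by U with FIRST {ε}; in P::=d U P' U, the suffix after P' is nullable, so FOLLOW(P') ⊇ FOLLOW(P) = {$}. Thus FOLLOW(P') = {$}.
FOLLOW(T): in P'::=T x x T (occurrence 1), T is followed by x x T with FIRST {x}; in P'::=T x x T (occurrence 2), the suffix after T is empty, so FOLLOW(T) ⊇ FOLLOW(P') = {$}. Thus FOLLOW(T) = {$, x}.
For T ::= U d d: FIRST(U d d) = {d}, so it goes in M[T, t] for t ∈ {d}.
For T ::= ε: FIRST(ε) = {ε}, so it goes in M[T, t] for t ∈ {}; since ε ∈ FIRST, also for every t ∈ FOLLOW(T) = {$, x}.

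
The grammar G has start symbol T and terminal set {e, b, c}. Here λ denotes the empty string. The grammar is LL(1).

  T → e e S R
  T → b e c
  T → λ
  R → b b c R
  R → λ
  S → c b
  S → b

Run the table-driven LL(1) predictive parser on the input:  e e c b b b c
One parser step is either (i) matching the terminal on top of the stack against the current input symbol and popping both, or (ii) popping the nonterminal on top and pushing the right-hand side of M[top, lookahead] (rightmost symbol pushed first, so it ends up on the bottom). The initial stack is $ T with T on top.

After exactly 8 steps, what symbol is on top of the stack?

b

step 1: stack=$ T  input=e e c b b b c $  — expand T → e e S R
step 2: stack=$ R S e e  input=e e c b b b c $  — match e
step 3: stack=$ R S e  input=e c b b b c $  — match e
step 4: stack=$ R S  input=c b b b c $  — expand S → c b
step 5: stack=$ R b c  input=c b b b c $  — match c
step 6: stack=$ R b  input=b b b c $  — match b
step 7: stack=$ R  input=b b c $  — expand R → b b c R
step 8: stack=$ R c b b  input=b b c $  — match b
Stack after step 8: $ R c b (top = b).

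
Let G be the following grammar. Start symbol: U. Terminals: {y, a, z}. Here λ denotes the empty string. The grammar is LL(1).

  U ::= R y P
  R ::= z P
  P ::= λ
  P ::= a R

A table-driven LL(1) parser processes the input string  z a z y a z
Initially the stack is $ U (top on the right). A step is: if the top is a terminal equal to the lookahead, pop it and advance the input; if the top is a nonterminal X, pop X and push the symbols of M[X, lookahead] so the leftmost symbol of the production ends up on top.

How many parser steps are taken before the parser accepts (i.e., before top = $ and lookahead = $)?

14

      Stack      Input          Action
   1  $ U        z a z y a z $  expand U ::= R y P
   2  $ P y R    z a z y a z $  expand R ::= z P
   3  $ P y P z  z a z y a z $  match z
   4  $ P y P    a z y a z $    expand P ::= a R
   5  $ P y R a  a z y a z $    match a
   6  $ P y R    z y a z $      expand R ::= z P
   7  $ P y P z  z y a z $      match z
   8  $ P y P    y a z $        expand P ::= λ
   9  $ P y      y a z $        match y
  10  $ P        a z $          expand P ::= a R
  11  $ R a      a z $          match a
  12  $ R        z $            expand R ::= z P
  13  $ P z      z $            match z
  14  $ P        $              expand P ::= λ
Accept reached after 14 steps.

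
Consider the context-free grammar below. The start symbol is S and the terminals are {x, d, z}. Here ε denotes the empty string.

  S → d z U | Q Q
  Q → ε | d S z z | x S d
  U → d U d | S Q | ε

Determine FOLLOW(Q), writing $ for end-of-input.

{$, d, x, z}

FIRST(Q) = {ε, d, x}
FIRST(S) = {ε, d, x}  (via Q Q)
FIRST(U) = {ε, d, x}  (via S Q)
FOLLOW(S) includes $ since S is the start symbol.
FOLLOW(S): in Q→d S z z, S is followed by z z with FIRST {z}; in Q→x S d, S is followed by d with FIRST {d}; in U→S Q, S is followed by Q with FIRST {ε, d, x}; in U→S Q, the suffix after S is nullable, so FOLLOW(S) ⊇ FOLLOW(U) = {$, d, x, z}. Thus FOLLOW(S) = {$, d, x, z}.
FOLLOW(U): in S→d z U, the suffix after U is empty, so FOLLOW(U) ⊇ FOLLOW(S) = {$, d, x, z}; in U→d U d, U is followed by d with FIRST {d}. Thus FOLLOW(U) = {$, d, x, z}.
FOLLOW(Q): in S→Q Q (occurrence 1), Q is followed by Q with FIRST {ε, d, x}; in S→Q Q (occurrence 1), the suffix after Q is nullable, so FOLLOW(Q) ⊇ FOLLOW(S) = {$, d, x, z}; in S→Q Q (occurrence 2), the suffix after Q is empty, so FOLLOW(Q) ⊇ FOLLOW(S) = {$, d, x, z}; in U→S Q, the suffix after Q is empty, so FOLLOW(Q) ⊇ FOLLOW(U) = {$, d, x, z}. Thus FOLLOW(Q) = {$, d, x, z}.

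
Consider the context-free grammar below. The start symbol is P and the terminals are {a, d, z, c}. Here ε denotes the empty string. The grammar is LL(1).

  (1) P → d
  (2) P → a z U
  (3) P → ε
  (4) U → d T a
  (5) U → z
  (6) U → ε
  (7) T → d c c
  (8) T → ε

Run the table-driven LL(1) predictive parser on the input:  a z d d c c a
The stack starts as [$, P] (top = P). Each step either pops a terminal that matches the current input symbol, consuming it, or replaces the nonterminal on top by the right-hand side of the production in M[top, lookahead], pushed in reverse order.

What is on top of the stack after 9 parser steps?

step 1: stack=$ P  input=a z d d c c a $  — expand P → a z U
step 2: stack=$ U z a  input=a z d d c c a $  — match a
step 3: stack=$ U z  input=z d d c c a $  — match z
step 4: stack=$ U  input=d d c c a $  — expand U → d T a
step 5: stack=$ a T d  input=d d c c a $  — match d
step 6: stack=$ a T  input=d c c a $  — expand T → d c c
step 7: stack=$ a c c d  input=d c c a $  — match d
step 8: stack=$ a c c  input=c c a $  — match c
step 9: stack=$ a c  input=c a $  — match c
Stack after step 9: $ a (top = a).

a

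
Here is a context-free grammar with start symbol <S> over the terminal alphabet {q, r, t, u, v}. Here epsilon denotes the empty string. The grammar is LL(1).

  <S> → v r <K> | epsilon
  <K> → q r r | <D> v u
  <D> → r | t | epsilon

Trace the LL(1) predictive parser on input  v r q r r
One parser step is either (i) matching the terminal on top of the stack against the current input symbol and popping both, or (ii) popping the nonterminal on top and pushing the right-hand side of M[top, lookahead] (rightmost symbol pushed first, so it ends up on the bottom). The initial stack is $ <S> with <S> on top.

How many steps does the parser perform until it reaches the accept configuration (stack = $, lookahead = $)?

     Stack      Input        Action
  1  $ <S>      v r q r r $  expand <S> → v r <K>
  2  $ <K> r v  v r q r r $  match v
  3  $ <K> r    r q r r $    match r
  4  $ <K>      q r r $      expand <K> → q r r
  5  $ r r q    q r r $      match q
  6  $ r r      r r $        match r
  7  $ r        r $          match r
Accept reached after 7 steps.

7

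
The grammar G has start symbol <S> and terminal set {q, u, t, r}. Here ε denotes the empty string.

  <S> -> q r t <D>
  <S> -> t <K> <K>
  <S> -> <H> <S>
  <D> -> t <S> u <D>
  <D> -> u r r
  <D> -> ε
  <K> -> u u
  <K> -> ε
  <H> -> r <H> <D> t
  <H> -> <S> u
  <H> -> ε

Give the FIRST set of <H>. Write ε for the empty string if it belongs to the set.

FIRST(<D>): from <D>->t <S> u <D> we get {t}; from <D>->u r r we get {u}; from <D>->ε we get {ε}. So FIRST(<D>) = {ε, t, u}.
FIRST(<K>): from <K>->u u we get {u}; from <K>->ε we get {ε}. So FIRST(<K>) = {ε, u}.
FIRST(<S>): from <S>->q r t <D> we get {q}; from <S>->t <K> <K> we get {t}; from <S>-><H> <S> we get {q, r, t}. So FIRST(<S>) = {q, r, t}.
FIRST(<H>): from <H>->r <H> <D> t we get {r}; from <H>-><S> u we get {q, r, t}; from <H>->ε we get {ε}. So FIRST(<H>) = {ε, q, r, t}.

{ε, q, r, t}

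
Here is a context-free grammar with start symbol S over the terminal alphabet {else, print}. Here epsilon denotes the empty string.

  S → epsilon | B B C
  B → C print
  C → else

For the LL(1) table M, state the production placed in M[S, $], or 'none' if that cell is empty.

S → epsilon

FIRST(C) = {else}
FIRST(B) = {else}  (via C print)
FIRST(S) = {epsilon, else}  (via B B C)
FOLLOW(S) includes $ since S is the start symbol.
FOLLOW(S): S appears on no right-hand side. Thus FOLLOW(S) = {$}.
For S → epsilon: FIRST(epsilon) = {epsilon}, so it goes in M[S, t] for t ∈ {}; since epsilon ∈ FIRST, also for every t ∈ FOLLOW(S) = {$}.
For S → B B C: FIRST(B B C) = {else}, so it goes in M[S, t] for t ∈ {else}.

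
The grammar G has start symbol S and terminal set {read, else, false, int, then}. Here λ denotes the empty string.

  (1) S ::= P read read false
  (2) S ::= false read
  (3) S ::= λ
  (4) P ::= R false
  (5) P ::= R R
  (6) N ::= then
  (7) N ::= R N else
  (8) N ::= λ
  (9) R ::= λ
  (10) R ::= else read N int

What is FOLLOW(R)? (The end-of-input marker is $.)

{else, false, read, then}

FIRST(R) = {λ, else}
FIRST(P) = {λ, else, false}  (via R false, R R)
FIRST(N) = {λ, else, then}  (via R N else)
FIRST(S) = {λ, else, false, read}  (via P read read false)
FOLLOW(S) includes $ since S is the start symbol.
FOLLOW(S): S appears on no right-hand side. Thus FOLLOW(S) = {$}.
FOLLOW(P): in S::=P read read false, P is followed by read read false with FIRST {read}. Thus FOLLOW(P) = {read}.
FOLLOW(N): in N::=R N else, N is followed by else with FIRST {else}; in R::=else read N int, N is followed by int with FIRST {int}. Thus FOLLOW(N) = {else, int}.
FOLLOW(R): in P::=R false, R is followed by false with FIRST {false}; in P::=R R (occurrence 1), R is followed by R with FIRST {λ, else}; in P::=R R (occurrence 1), the suffix after R is nullable, so FOLLOW(R) ⊇ FOLLOW(P) = {read}; in P::=R R (occurrence 2), the suffix after R is empty, so FOLLOW(R) ⊇ FOLLOW(P) = {read}; in N::=R N else, R is followed by N else with FIRST {else, then}. Thus FOLLOW(R) = {else, false, read, then}.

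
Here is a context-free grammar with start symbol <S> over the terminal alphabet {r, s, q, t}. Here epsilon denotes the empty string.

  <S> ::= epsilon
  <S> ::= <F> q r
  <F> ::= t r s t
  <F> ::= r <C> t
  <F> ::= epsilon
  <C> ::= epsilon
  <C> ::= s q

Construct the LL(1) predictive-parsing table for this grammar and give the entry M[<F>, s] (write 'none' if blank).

none

FIRST(<F>) = {epsilon, r, t}
FIRST(<C>) = {epsilon, s}
FIRST(<S>) = {epsilon, q, r, t}  (via <F> q r)
FOLLOW(<S>) includes $ since <S> is the start symbol.
FOLLOW(<F>): in <S>::=<F> q r, <F> is followed by q r with FIRST {q}. Thus FOLLOW(<F>) = {q}.
For <F> ::= t r s t: FIRST(t r s t) = {t}, so it goes in M[<F>, t] for t ∈ {t}.
For <F> ::= r <C> t: FIRST(r <C> t) = {r}, so it goes in M[<F>, t] for t ∈ {r}.
For <F> ::= epsilon: FIRST(epsilon) = {epsilon}, so it goes in M[<F>, t] for t ∈ {}; since epsilon ∈ FIRST, also for every t ∈ FOLLOW(<F>) = {q}.
None of these place a production in M[<F>, s].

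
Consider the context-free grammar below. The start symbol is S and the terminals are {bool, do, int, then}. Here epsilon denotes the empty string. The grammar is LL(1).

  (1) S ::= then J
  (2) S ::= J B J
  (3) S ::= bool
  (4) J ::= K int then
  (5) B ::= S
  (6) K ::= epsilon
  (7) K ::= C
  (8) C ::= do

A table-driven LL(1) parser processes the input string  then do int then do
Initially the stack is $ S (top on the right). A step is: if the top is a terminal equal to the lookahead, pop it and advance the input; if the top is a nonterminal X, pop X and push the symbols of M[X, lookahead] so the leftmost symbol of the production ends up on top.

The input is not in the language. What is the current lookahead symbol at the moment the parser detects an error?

     Stack          Input                  Action
  1  $ S            then do int then do $  expand S ::= then J
  2  $ J then       then do int then do $  match then
  3  $ J            do int then do $       expand J ::= K int then
  4  $ then int K   do int then do $       expand K ::= C
  5  $ then int C   do int then do $       expand C ::= do
  6  $ then int do  do int then do $       match do
  7  $ then int     int then do $          match int
  8  $ then         then do $              match then
  9  $              do $                   error: stack empty but input remains

do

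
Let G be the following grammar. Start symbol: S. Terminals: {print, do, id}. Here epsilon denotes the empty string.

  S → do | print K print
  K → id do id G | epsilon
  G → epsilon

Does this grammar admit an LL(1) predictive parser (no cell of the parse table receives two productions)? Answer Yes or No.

FIRST(S) = {do, print}
FIRST(K) = {epsilon, id}
FIRST(G) = {epsilon}
FOLLOW(S) = {$}
FOLLOW(K) = {print}
FOLLOW(G) = {print}
Each cell of M receives at most one production.

Yes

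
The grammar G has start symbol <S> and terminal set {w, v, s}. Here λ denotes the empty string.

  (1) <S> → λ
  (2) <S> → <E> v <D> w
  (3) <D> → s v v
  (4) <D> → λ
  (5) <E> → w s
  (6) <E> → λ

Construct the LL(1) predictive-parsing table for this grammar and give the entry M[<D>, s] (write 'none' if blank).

<D> → s v v

FIRST(<D>) = {λ, s}
FIRST(<E>) = {λ, w}
FIRST(<S>) = {λ, v, w}  (via <E> v <D> w)
FOLLOW(<S>) includes $ since <S> is the start symbol.
FOLLOW(<D>): in <S>→<E> v <D> w, <D> is followed by w with FIRST {w}. Thus FOLLOW(<D>) = {w}.
For <D> → s v v: FIRST(s v v) = {s}, so it goes in M[<D>, t] for t ∈ {s}.
For <D> → λ: FIRST(λ) = {λ}, so it goes in M[<D>, t] for t ∈ {}; since λ ∈ FIRST, also for every t ∈ FOLLOW(<D>) = {w}.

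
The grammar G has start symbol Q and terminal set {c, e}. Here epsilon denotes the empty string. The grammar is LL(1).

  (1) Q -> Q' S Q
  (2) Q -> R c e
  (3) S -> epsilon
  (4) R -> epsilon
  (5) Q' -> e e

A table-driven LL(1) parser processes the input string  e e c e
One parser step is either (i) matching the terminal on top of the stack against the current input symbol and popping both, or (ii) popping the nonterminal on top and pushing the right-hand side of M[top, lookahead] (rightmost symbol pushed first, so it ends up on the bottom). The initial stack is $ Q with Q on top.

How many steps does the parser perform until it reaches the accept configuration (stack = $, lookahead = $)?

step 1: stack=$ Q  input=e e c e $  — expand Q -> Q' S Q
step 2: stack=$ Q S Q'  input=e e c e $  — expand Q' -> e e
step 3: stack=$ Q S e e  input=e e c e $  — match e
step 4: stack=$ Q S e  input=e c e $  — match e
step 5: stack=$ Q S  input=c e $  — expand S -> epsilon
step 6: stack=$ Q  input=c e $  — expand Q -> R c e
step 7: stack=$ e c R  input=c e $  — expand R -> epsilon
step 8: stack=$ e c  input=c e $  — match c
step 9: stack=$ e  input=e $  — match e
Accept reached after 9 steps.

9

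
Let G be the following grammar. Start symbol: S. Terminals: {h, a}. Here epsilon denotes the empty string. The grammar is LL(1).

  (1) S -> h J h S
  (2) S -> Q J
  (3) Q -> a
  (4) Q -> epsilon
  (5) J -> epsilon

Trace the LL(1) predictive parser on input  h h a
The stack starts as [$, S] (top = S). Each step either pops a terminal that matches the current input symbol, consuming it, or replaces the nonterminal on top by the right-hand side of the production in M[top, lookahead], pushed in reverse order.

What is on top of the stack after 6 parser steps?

     Stack      Input    Action
  1  $ S        h h a $  expand S -> h J h S
  2  $ S h J h  h h a $  match h
  3  $ S h J    h a $    expand J -> epsilon
  4  $ S h      h a $    match h
  5  $ S        a $      expand S -> Q J
  6  $ J Q      a $      expand Q -> a
Stack after step 6: $ J a (top = a).

a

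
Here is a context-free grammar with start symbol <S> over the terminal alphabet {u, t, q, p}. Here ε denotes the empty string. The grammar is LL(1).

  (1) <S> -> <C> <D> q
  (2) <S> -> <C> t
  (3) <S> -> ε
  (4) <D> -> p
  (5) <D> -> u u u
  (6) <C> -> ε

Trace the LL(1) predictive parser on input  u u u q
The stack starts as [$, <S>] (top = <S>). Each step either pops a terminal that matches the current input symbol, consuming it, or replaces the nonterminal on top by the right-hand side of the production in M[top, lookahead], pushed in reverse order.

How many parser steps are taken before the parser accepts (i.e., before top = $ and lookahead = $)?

7

step 1: stack=$ <S>  input=u u u q $  — expand <S> -> <C> <D> q
step 2: stack=$ q <D> <C>  input=u u u q $  — expand <C> -> ε
step 3: stack=$ q <D>  input=u u u q $  — expand <D> -> u u u
step 4: stack=$ q u u u  input=u u u q $  — match u
step 5: stack=$ q u u  input=u u q $  — match u
step 6: stack=$ q u  input=u q $  — match u
step 7: stack=$ q  input=q $  — match q
Accept reached after 7 steps.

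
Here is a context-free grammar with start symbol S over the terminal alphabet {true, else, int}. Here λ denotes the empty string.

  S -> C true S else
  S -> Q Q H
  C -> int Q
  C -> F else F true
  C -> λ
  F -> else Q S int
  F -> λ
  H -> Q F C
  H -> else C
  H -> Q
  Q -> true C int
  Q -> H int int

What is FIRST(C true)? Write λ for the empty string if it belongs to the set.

{else, int, true}

FIRST(F): from F->else Q S int we get {else}; from F->λ we get {λ}. So FIRST(F) = {λ, else}.
FIRST(C): from C->int Q we get {int}; from C->F else F true we get {else}; from C->λ we get {λ}. So FIRST(C) = {λ, else, int}.
FIRST(S): from S->C true S else we get {else, int, true}; from S->Q Q H we get {else, true}. So FIRST(S) = {else, int, true}.
FIRST(H): from H->Q F C we get {else, true}; from H->else C we get {else}; from H->Q we get {else, true}. So FIRST(H) = {else, true}.
FIRST(Q): from Q->true C int we get {true}; from Q->H int int we get {else, true}. So FIRST(Q) = {else, true}.
FIRST(C true): take FIRST of each symbol in turn, carrying on past any symbol whose FIRST contains λ; result {else, int, true}.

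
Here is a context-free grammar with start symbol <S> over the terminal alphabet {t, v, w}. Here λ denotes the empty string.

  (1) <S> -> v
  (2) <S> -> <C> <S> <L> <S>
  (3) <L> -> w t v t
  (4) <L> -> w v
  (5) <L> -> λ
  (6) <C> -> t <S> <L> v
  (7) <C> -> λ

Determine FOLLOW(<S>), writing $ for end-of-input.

{$, t, v, w}

FIRST(<L>): from <L>->w t v t we get {w}; from <L>->w v we get {w}; from <L>->λ we get {λ}. So FIRST(<L>) = {λ, w}.
FIRST(<C>): from <C>->t <S> <L> v we get {t}; from <C>->λ we get {λ}. So FIRST(<C>) = {λ, t}.
FIRST(<S>): from <S>->v we get {v}; from <S>-><C> <S> <L> <S> we get {t, v}. So FIRST(<S>) = {t, v}.
FOLLOW(<S>) includes $ since <S> is the start symbol.
FOLLOW(<S>): in <S>-><C> <S> <L> <S> (occurrence 1), <S> is followed by <L> <S> with FIRST {t, v, w}; in <S>-><C> <S> <L> <S> (occurrence 2), the suffix after <S> is empty (adds nothing new); in <C>->t <S> <L> v, <S> is followed by <L> v with FIRST {v, w}. Thus FOLLOW(<S>) = {$, t, v, w}.
FOLLOW(<L>): in <S>-><C> <S> <L> <S>, <L> is followed by <S> with FIRST {t, v}; in <C>->t <S> <L> v, <L> is followed by v with FIRST {v}. Thus FOLLOW(<L>) = {t, v}.
FOLLOW(<C>): in <S>-><C> <S> <L> <S>, <C> is followed by <S> <L> <S> with FIRST {t, v}. Thus FOLLOW(<C>) = {t, v}.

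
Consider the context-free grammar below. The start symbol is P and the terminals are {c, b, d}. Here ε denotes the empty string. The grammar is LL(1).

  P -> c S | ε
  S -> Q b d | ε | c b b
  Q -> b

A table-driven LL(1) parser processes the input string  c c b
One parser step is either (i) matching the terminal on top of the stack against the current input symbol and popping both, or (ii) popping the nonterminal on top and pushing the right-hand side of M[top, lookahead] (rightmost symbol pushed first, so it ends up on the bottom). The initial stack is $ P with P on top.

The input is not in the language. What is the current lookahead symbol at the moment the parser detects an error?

step 1: stack=$ P  input=c c b $  — expand P -> c S
step 2: stack=$ S c  input=c c b $  — match c
step 3: stack=$ S  input=c b $  — expand S -> c b b
step 4: stack=$ b b c  input=c b $  — match c
step 5: stack=$ b b  input=b $  — match b
step 6: stack=$ b  input=$  — error: top is terminal b but lookahead is $

$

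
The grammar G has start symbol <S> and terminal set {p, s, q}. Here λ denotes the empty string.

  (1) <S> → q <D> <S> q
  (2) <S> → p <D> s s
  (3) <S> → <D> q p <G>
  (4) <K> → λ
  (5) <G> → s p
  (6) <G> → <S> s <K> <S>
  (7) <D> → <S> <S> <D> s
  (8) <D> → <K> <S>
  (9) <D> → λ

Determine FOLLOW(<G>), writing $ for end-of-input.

FIRST(<K>) = {λ}
FIRST(<S>) = {p, q}  (via <D> q p <G>)
FIRST(<G>) = {p, q, s}  (via <S> s <K> <S>)
FIRST(<D>) = {λ, p, q}  (via <S> <S> <D> s, <K> <S>)
FOLLOW(<S>) includes $ since <S> is the start symbol.
FOLLOW(<K>): in <G>→<S> s <K> <S>, <K> is followed by <S> with FIRST {p, q}; in <D>→<K> <S>, <K> is followed by <S> with FIRST {p, q}. Thus FOLLOW(<K>) = {p, q}.
FOLLOW(<D>): in <S>→q <D> <S> q, <D> is followed by <S> q with FIRST {p, q}; in <S>→p <D> s s, <D> is followed by s s with FIRST {s}; in <S>→<D> q p <G>, <D> is followed by q p <G> with FIRST {q}; in <D>→<S> <S> <D> s, <D> is followed by s with FIRST {s}. Thus FOLLOW(<D>) = {p, q, s}.
FOLLOW(<S>): in <S>→q <D> <S> q, <S> is followed by q with FIRST {q}; in <G>→<S> s <K> <S> (occurrence 1), <S> is followed by s <K> <S> with FIRST {s}; in <G>→<S> s <K> <S> (occurrence 2), the suffix after <S> is empty, so FOLLOW(<S>) ⊇ FOLLOW(<G>) = {$, p, q, s}; in <D>→<S> <S> <D> s (occurrence 1), <S> is followed by <S> <D> s with FIRST {p, q}; in <D>→<S> <S> <D> s (occurrence 2), <S> is followed by <D> s with FIRST {p, q, s}; in <D>→<K> <S>, the suffix after <S> is empty, so FOLLOW(<S>) ⊇ FOLLOW(<D>) = {p, q, s}. Thus FOLLOW(<S>) = {$, p, q, s}.
FOLLOW(<G>): in <S>→<D> q p <G>, the suffix after <G> is empty, so FOLLOW(<G>) ⊇ FOLLOW(<S>) = {$, p, q, s}. Thus FOLLOW(<G>) = {$, p, q, s}.

{$, p, q, s}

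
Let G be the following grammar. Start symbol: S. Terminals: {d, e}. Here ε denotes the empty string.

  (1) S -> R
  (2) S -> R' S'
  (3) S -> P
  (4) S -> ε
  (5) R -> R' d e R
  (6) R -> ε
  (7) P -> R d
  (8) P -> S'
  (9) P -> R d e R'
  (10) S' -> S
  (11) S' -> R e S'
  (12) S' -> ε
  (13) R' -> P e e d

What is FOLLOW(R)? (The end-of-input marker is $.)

FIRST(S): from S->R we get {ε, d, e}; from S->R' S' we get {d, e}; from S->P we get {ε, d, e}; from S->ε we get {ε}. So FIRST(S) = {ε, d, e}.
FIRST(R): from R->R' d e R we get {d, e}; from R->ε we get {ε}. So FIRST(R) = {ε, d, e}.
FIRST(S'): from S'->S we get {ε, d, e}; from S'->R e S' we get {d, e}; from S'->ε we get {ε}. So FIRST(S') = {ε, d, e}.
FIRST(P): from P->R d we get {d, e}; from P->S' we get {ε, d, e}; from P->R d e R' we get {d, e}. So FIRST(P) = {ε, d, e}.
FIRST(R'): from R'->P e e d we get {d, e}. So FIRST(R') = {d, e}.
FOLLOW(S) includes $ since S is the start symbol.
FOLLOW(S): in S'->S, the suffix after S is empty, so FOLLOW(S) ⊇ FOLLOW(S') = {$, e}. Thus FOLLOW(S) = {$, e}.
FOLLOW(R): in S->R, the suffix after R is empty, so FOLLOW(R) ⊇ FOLLOW(S) = {$, e}; in R->R' d e R, the suffix after R is empty (adds nothing new); in P->R d, R is followed by d with FIRST {d}; in P->R d e R', R is followed by d e R' with FIRST {d}; in S'->R e S', R is followed by e S' with FIRST {e}. Thus FOLLOW(R) = {$, d, e}.
FOLLOW(P): in S->P, the suffix after P is empty, so FOLLOW(P) ⊇ FOLLOW(S) = {$, e}; in R'->P e e d, P is followed by e e d with FIRST {e}. Thus FOLLOW(P) = {$, e}.
FOLLOW(S'): in S->R' S', the suffix after S' is empty, so FOLLOW(S') ⊇ FOLLOW(S) = {$, e}; in P->S', the suffix after S' is empty, so FOLLOW(S') ⊇ FOLLOW(P) = {$, e}; in S'->R e S', the suffix after S' is empty (adds nothing new). Thus FOLLOW(S') = {$, e}.
FOLLOW(R'): in S->R' S', R' is followed by S' with FIRST {ε, d, e}; in S->R' S', the suffix after R' is nullable, so FOLLOW(R') ⊇ FOLLOW(S) = {$, e}; in R->R' d e R, R' is followed by d e R with FIRST {d}; in P->R d e R', the suffix after R' is empty, so FOLLOW(R') ⊇ FOLLOW(P) = {$, e}. Thus FOLLOW(R') = {$, d, e}.

{$, d, e}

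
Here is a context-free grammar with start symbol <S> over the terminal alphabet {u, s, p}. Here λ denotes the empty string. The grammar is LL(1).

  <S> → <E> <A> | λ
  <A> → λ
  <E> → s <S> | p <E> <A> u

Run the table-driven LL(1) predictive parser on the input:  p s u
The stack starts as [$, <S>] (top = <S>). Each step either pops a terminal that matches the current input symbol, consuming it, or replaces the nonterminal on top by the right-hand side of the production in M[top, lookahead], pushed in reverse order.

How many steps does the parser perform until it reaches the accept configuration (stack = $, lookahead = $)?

     Stack              Input    Action
  1  $ <S>              p s u $  expand <S> → <E> <A>
  2  $ <A> <E>          p s u $  expand <E> → p <E> <A> u
  3  $ <A> u <A> <E> p  p s u $  match p
  4  $ <A> u <A> <E>    s u $    expand <E> → s <S>
  5  $ <A> u <A> <S> s  s u $    match s
  6  $ <A> u <A> <S>    u $      expand <S> → λ
  7  $ <A> u <A>        u $      expand <A> → λ
  8  $ <A> u            u $      match u
  9  $ <A>              $        expand <A> → λ
Accept reached after 9 steps.

9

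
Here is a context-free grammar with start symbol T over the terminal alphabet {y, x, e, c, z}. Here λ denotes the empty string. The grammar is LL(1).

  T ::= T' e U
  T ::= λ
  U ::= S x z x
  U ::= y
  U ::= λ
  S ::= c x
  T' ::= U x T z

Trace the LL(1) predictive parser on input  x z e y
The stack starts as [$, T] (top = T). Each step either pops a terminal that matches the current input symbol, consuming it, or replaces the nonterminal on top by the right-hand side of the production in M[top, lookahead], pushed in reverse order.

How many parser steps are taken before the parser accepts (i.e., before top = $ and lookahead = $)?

     Stack          Input      Action
  1  $ T            x z e y $  expand T ::= T' e U
  2  $ U e T'       x z e y $  expand T' ::= U x T z
  3  $ U e z T x U  x z e y $  expand U ::= λ
  4  $ U e z T x    x z e y $  match x
  5  $ U e z T      z e y $    expand T ::= λ
  6  $ U e z        z e y $    match z
  7  $ U e          e y $      match e
  8  $ U            y $        expand U ::= y
  9  $ y            y $        match y
Accept reached after 9 steps.

9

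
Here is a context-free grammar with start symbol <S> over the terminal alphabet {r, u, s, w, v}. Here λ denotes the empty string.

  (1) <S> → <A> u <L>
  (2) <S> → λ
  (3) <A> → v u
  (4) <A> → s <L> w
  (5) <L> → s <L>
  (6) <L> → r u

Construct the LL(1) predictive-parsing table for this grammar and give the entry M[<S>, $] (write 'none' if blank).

<S> → λ

FIRST(<A>) = {s, v}
FIRST(<L>) = {r, s}
FIRST(<S>) = {λ, s, v}  (via <A> u <L>)
FOLLOW(<S>) includes $ since <S> is the start symbol.
FOLLOW(<S>): <S> appears on no right-hand side. Thus FOLLOW(<S>) = {$}.
For <S> → <A> u <L>: FIRST(<A> u <L>) = {s, v}, so it goes in M[<S>, t] for t ∈ {s, v}.
For <S> → λ: FIRST(λ) = {λ}, so it goes in M[<S>, t] for t ∈ {}; since λ ∈ FIRST, also for every t ∈ FOLLOW(<S>) = {$}.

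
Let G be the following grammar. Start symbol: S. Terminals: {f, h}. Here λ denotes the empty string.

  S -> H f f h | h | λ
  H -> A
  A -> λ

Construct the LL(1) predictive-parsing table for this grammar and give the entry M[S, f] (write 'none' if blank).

FIRST(A): from A->λ we get {λ}. So FIRST(A) = {λ}.
FIRST(H): from H->A we get {λ}. So FIRST(H) = {λ}.
FIRST(S): from S->H f f h we get {f}; from S->h we get {h}; from S->λ we get {λ}. So FIRST(S) = {λ, f, h}.
FOLLOW(S) includes $ since S is the start symbol.
FOLLOW(S): S appears on no right-hand side. Thus FOLLOW(S) = {$}.
For S -> H f f h: FIRST(H f f h) = {f}, so it goes in M[S, t] for t ∈ {f}.
For S -> h: FIRST(h) = {h}, so it goes in M[S, t] for t ∈ {h}.
For S -> λ: FIRST(λ) = {λ}, so it goes in M[S, t] for t ∈ {}; since λ ∈ FIRST, also for every t ∈ FOLLOW(S) = {$}.

S -> H f f h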